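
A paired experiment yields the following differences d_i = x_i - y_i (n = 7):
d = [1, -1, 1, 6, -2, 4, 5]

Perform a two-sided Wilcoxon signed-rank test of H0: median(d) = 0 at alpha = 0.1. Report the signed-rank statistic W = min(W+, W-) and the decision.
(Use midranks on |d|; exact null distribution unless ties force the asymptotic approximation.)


Step 1: Drop any zero differences (none here) and take |d_i|.
|d| = [1, 1, 1, 6, 2, 4, 5]
Step 2: Midrank |d_i| (ties get averaged ranks).
ranks: |1|->2, |1|->2, |1|->2, |6|->7, |2|->4, |4|->5, |5|->6
Step 3: Attach original signs; sum ranks with positive sign and with negative sign.
W+ = 2 + 2 + 7 + 5 + 6 = 22
W- = 2 + 4 = 6
(Check: W+ + W- = 28 should equal n(n+1)/2 = 28.)
Step 4: Test statistic W = min(W+, W-) = 6.
Step 5: Ties in |d|, so use the tie-corrected normal approximation.
        E[W] = n(n+1)/4 = 7*8/4 = 14.
        Tie groups: |d|=1 (t=3); sum(t^3 - t) = 24.
        Var[W] = n(n+1)(2n+1)/24 - sum(t^3-t)/48 = 840/24 - 24/48 = 34.5.
        z = (W - E[W]) / sqrt(Var[W]) = (6 - 14) / 5.8737 = -1.3620.
        Two-sided p = 2*Phi(z) = 0.173195.
Step 6: alpha = 0.1. fail to reject H0.

W+ = 22, W- = 6, W = min = 6, p = 0.173195, fail to reject H0.


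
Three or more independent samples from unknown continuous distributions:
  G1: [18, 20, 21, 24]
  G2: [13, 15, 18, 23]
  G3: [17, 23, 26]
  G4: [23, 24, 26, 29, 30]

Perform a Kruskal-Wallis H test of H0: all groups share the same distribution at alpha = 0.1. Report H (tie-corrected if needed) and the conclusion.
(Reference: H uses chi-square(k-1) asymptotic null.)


Step 1: Combine all N = 16 observations and assign midranks.
sorted (value, group, rank): (13,G2,1), (15,G2,2), (17,G3,3), (18,G1,4.5), (18,G2,4.5), (20,G1,6), (21,G1,7), (23,G2,9), (23,G3,9), (23,G4,9), (24,G1,11.5), (24,G4,11.5), (26,G3,13.5), (26,G4,13.5), (29,G4,15), (30,G4,16)
Step 2: Sum ranks within each group.
R_1 = 29 (n_1 = 4)
R_2 = 16.5 (n_2 = 4)
R_3 = 25.5 (n_3 = 3)
R_4 = 65 (n_4 = 5)
Step 3: H = 12/(N(N+1)) * sum(R_i^2/n_i) - 3(N+1)
     = 12/(16*17) * (29^2/4 + 16.5^2/4 + 25.5^2/3 + 65^2/5) - 3*17
     = 0.044118 * 1340.06 - 51
     = 8.120404.
Step 4: Ties present; correction factor C = 1 - 42/(16^3 - 16) = 0.989706. Corrected H = 8.120404 / 0.989706 = 8.204866.
Step 5: Under H0, H ~ chi^2(3); p-value = 0.041962.
Step 6: alpha = 0.1. reject H0.

H = 8.2049, df = 3, p = 0.041962, reject H0.


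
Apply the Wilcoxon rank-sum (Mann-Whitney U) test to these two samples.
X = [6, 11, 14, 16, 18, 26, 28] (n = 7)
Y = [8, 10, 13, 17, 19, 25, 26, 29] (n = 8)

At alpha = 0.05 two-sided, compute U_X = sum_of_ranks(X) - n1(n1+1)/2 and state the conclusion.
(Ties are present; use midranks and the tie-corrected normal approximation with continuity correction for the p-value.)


Step 1: Combine and sort all 15 observations; assign midranks.
sorted (value, group): (6,X), (8,Y), (10,Y), (11,X), (13,Y), (14,X), (16,X), (17,Y), (18,X), (19,Y), (25,Y), (26,X), (26,Y), (28,X), (29,Y)
ranks: 6->1, 8->2, 10->3, 11->4, 13->5, 14->6, 16->7, 17->8, 18->9, 19->10, 25->11, 26->12.5, 26->12.5, 28->14, 29->15
Step 2: Rank sum for X: R1 = 1 + 4 + 6 + 7 + 9 + 12.5 + 14 = 53.5.
Step 3: U_X = R1 - n1(n1+1)/2 = 53.5 - 7*8/2 = 53.5 - 28 = 25.5.
       U_Y = n1*n2 - U_X = 56 - 25.5 = 30.5.
Step 4: Ties are present, so use the tie-corrected normal approximation (with continuity correction) for the p-value.
Step 5: p-value = 0.816801; compare to alpha = 0.05. fail to reject H0.

U_X = 25.5, p = 0.816801, fail to reject H0 at alpha = 0.05.


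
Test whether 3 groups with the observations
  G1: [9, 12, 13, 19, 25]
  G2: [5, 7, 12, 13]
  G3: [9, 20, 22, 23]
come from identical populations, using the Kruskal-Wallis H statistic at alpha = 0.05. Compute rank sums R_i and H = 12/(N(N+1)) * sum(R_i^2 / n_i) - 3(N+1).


Step 1: Combine all N = 13 observations and assign midranks.
sorted (value, group, rank): (5,G2,1), (7,G2,2), (9,G1,3.5), (9,G3,3.5), (12,G1,5.5), (12,G2,5.5), (13,G1,7.5), (13,G2,7.5), (19,G1,9), (20,G3,10), (22,G3,11), (23,G3,12), (25,G1,13)
Step 2: Sum ranks within each group.
R_1 = 38.5 (n_1 = 5)
R_2 = 16 (n_2 = 4)
R_3 = 36.5 (n_3 = 4)
Step 3: H = 12/(N(N+1)) * sum(R_i^2/n_i) - 3(N+1)
     = 12/(13*14) * (38.5^2/5 + 16^2/4 + 36.5^2/4) - 3*14
     = 0.065934 * 693.513 - 42
     = 3.726099.
Step 4: Ties present; correction factor C = 1 - 18/(13^3 - 13) = 0.991758. Corrected H = 3.726099 / 0.991758 = 3.757064.
Step 5: Under H0, H ~ chi^2(2); p-value = 0.152814.
Step 6: alpha = 0.05. fail to reject H0.

H = 3.7571, df = 2, p = 0.152814, fail to reject H0.


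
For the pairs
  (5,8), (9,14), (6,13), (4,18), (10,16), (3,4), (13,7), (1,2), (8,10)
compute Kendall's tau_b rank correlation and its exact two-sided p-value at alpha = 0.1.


Step 1: Enumerate the 36 unordered pairs (i,j) with i<j and classify each by sign(x_j-x_i) * sign(y_j-y_i).
  (1,2):dx=+4,dy=+6->C; (1,3):dx=+1,dy=+5->C; (1,4):dx=-1,dy=+10->D; (1,5):dx=+5,dy=+8->C
  (1,6):dx=-2,dy=-4->C; (1,7):dx=+8,dy=-1->D; (1,8):dx=-4,dy=-6->C; (1,9):dx=+3,dy=+2->C
  (2,3):dx=-3,dy=-1->C; (2,4):dx=-5,dy=+4->D; (2,5):dx=+1,dy=+2->C; (2,6):dx=-6,dy=-10->C
  (2,7):dx=+4,dy=-7->D; (2,8):dx=-8,dy=-12->C; (2,9):dx=-1,dy=-4->C; (3,4):dx=-2,dy=+5->D
  (3,5):dx=+4,dy=+3->C; (3,6):dx=-3,dy=-9->C; (3,7):dx=+7,dy=-6->D; (3,8):dx=-5,dy=-11->C
  (3,9):dx=+2,dy=-3->D; (4,5):dx=+6,dy=-2->D; (4,6):dx=-1,dy=-14->C; (4,7):dx=+9,dy=-11->D
  (4,8):dx=-3,dy=-16->C; (4,9):dx=+4,dy=-8->D; (5,6):dx=-7,dy=-12->C; (5,7):dx=+3,dy=-9->D
  (5,8):dx=-9,dy=-14->C; (5,9):dx=-2,dy=-6->C; (6,7):dx=+10,dy=+3->C; (6,8):dx=-2,dy=-2->C
  (6,9):dx=+5,dy=+6->C; (7,8):dx=-12,dy=-5->C; (7,9):dx=-5,dy=+3->D; (8,9):dx=+7,dy=+8->C
Step 2: C = 24, D = 12, total pairs = 36.
Step 3: tau = (C - D)/(n(n-1)/2) = (24 - 12)/36 = 0.333333.
Step 4: Exact two-sided p-value (enumerate n! = 362880 permutations of y under H0): p = 0.259518.
Step 5: alpha = 0.1. fail to reject H0.

tau_b = 0.3333 (C=24, D=12), p = 0.259518, fail to reject H0.


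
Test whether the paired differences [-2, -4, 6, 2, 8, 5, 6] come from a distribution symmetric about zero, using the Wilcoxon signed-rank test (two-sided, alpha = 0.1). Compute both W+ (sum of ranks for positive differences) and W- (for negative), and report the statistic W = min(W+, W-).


Step 1: Drop any zero differences (none here) and take |d_i|.
|d| = [2, 4, 6, 2, 8, 5, 6]
Step 2: Midrank |d_i| (ties get averaged ranks).
ranks: |2|->1.5, |4|->3, |6|->5.5, |2|->1.5, |8|->7, |5|->4, |6|->5.5
Step 3: Attach original signs; sum ranks with positive sign and with negative sign.
W+ = 5.5 + 1.5 + 7 + 4 + 5.5 = 23.5
W- = 1.5 + 3 = 4.5
(Check: W+ + W- = 28 should equal n(n+1)/2 = 28.)
Step 4: Test statistic W = min(W+, W-) = 4.5.
Step 5: Ties in |d|, so use the tie-corrected normal approximation.
        E[W] = n(n+1)/4 = 7*8/4 = 14.
        Tie groups: |d|=2 (t=2), |d|=6 (t=2); sum(t^3 - t) = 12.
        Var[W] = n(n+1)(2n+1)/24 - sum(t^3-t)/48 = 840/24 - 12/48 = 34.75.
        z = (W - E[W]) / sqrt(Var[W]) = (4.5 - 14) / 5.8949 = -1.6116.
        Two-sided p = 2*Phi(z) = 0.107058.
Step 6: alpha = 0.1. fail to reject H0.

W+ = 23.5, W- = 4.5, W = min = 4.5, p = 0.107058, fail to reject H0.


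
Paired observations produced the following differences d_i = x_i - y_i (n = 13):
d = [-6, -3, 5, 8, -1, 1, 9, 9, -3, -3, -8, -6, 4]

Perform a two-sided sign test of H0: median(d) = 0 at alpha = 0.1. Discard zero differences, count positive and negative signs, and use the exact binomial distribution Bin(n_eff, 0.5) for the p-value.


Step 1: Discard zero differences. Original n = 13; n_eff = number of nonzero differences = 13.
Nonzero differences (with sign): -6, -3, +5, +8, -1, +1, +9, +9, -3, -3, -8, -6, +4
Step 2: Count signs: positive = 6, negative = 7.
Step 3: Under H0: P(positive) = 0.5, so the number of positives S ~ Bin(13, 0.5).
Step 4: Two-sided exact p-value = sum of Bin(13,0.5) probabilities at or below the observed probability = 1.000000.
Step 5: alpha = 0.1. fail to reject H0.

n_eff = 13, pos = 6, neg = 7, p = 1.000000, fail to reject H0.


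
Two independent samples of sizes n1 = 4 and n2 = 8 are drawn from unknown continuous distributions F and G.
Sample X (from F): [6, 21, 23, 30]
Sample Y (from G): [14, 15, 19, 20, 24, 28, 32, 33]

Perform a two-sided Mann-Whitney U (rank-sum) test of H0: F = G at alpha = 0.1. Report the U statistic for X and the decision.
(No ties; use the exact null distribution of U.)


Step 1: Combine and sort all 12 observations; assign midranks.
sorted (value, group): (6,X), (14,Y), (15,Y), (19,Y), (20,Y), (21,X), (23,X), (24,Y), (28,Y), (30,X), (32,Y), (33,Y)
ranks: 6->1, 14->2, 15->3, 19->4, 20->5, 21->6, 23->7, 24->8, 28->9, 30->10, 32->11, 33->12
Step 2: Rank sum for X: R1 = 1 + 6 + 7 + 10 = 24.
Step 3: U_X = R1 - n1(n1+1)/2 = 24 - 4*5/2 = 24 - 10 = 14.
       U_Y = n1*n2 - U_X = 32 - 14 = 18.
Step 4: No ties, so the exact null distribution of U (based on enumerating the C(12,4) = 495 equally likely rank assignments) gives the two-sided p-value.
Step 5: p-value = 0.808081; compare to alpha = 0.1. fail to reject H0.

U_X = 14, p = 0.808081, fail to reject H0 at alpha = 0.1.


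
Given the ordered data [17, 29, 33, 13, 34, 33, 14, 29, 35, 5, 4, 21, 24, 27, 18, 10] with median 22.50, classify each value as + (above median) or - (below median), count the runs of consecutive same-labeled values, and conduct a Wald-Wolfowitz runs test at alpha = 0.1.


Step 1: Compute median = 22.50; label A = above, B = below.
Labels in order: BAABAABAABBBAABB  (n_A = 8, n_B = 8)
Step 2: Count runs R = 9.
Step 3: Under H0 (random ordering), E[R] = 2*n_A*n_B/(n_A+n_B) + 1 = 2*8*8/16 + 1 = 9.0000.
        Var[R] = 2*n_A*n_B*(2*n_A*n_B - n_A - n_B) / ((n_A+n_B)^2 * (n_A+n_B-1)) = 14336/3840 = 3.7333.
        SD[R] = 1.9322.
Step 4: R = E[R], so z = 0 with no continuity correction.
Step 5: Two-sided p-value via normal approximation = 2*(1 - Phi(|z|)) = 1.000000.
Step 6: alpha = 0.1. fail to reject H0.

R = 9, z = 0.0000, p = 1.000000, fail to reject H0.


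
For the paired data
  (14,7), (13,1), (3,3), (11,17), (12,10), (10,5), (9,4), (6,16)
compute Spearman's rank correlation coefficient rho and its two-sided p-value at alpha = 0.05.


Step 1: Rank x and y separately (midranks; no ties here).
rank(x): 14->8, 13->7, 3->1, 11->5, 12->6, 10->4, 9->3, 6->2
rank(y): 7->5, 1->1, 3->2, 17->8, 10->6, 5->4, 4->3, 16->7
Step 2: d_i = R_x(i) - R_y(i); compute d_i^2.
  (8-5)^2=9, (7-1)^2=36, (1-2)^2=1, (5-8)^2=9, (6-6)^2=0, (4-4)^2=0, (3-3)^2=0, (2-7)^2=25
sum(d^2) = 80.
Step 3: rho = 1 - 6*80 / (8*(8^2 - 1)) = 1 - 480/504 = 0.047619.
Step 4: Under H0, t = rho * sqrt((n-2)/(1-rho^2)) = 0.1168 ~ t(6).
Step 5: Two-sided p-value from the t-distribution with 6 df = 0.910849.
Step 6: alpha = 0.05. fail to reject H0.

rho = 0.0476, p = 0.910849, fail to reject H0 at alpha = 0.05.


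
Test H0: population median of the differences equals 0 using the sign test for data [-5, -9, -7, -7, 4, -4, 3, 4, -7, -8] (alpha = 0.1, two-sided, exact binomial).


Step 1: Discard zero differences. Original n = 10; n_eff = number of nonzero differences = 10.
Nonzero differences (with sign): -5, -9, -7, -7, +4, -4, +3, +4, -7, -8
Step 2: Count signs: positive = 3, negative = 7.
Step 3: Under H0: P(positive) = 0.5, so the number of positives S ~ Bin(10, 0.5).
Step 4: Two-sided exact p-value = sum of Bin(10,0.5) probabilities at or below the observed probability = 0.343750.
Step 5: alpha = 0.1. fail to reject H0.

n_eff = 10, pos = 3, neg = 7, p = 0.343750, fail to reject H0.


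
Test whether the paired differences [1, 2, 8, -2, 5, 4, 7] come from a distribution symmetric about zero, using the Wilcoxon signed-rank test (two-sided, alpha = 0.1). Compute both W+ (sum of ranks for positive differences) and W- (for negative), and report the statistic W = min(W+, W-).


Step 1: Drop any zero differences (none here) and take |d_i|.
|d| = [1, 2, 8, 2, 5, 4, 7]
Step 2: Midrank |d_i| (ties get averaged ranks).
ranks: |1|->1, |2|->2.5, |8|->7, |2|->2.5, |5|->5, |4|->4, |7|->6
Step 3: Attach original signs; sum ranks with positive sign and with negative sign.
W+ = 1 + 2.5 + 7 + 5 + 4 + 6 = 25.5
W- = 2.5 = 2.5
(Check: W+ + W- = 28 should equal n(n+1)/2 = 28.)
Step 4: Test statistic W = min(W+, W-) = 2.5.
Step 5: Ties in |d|, so use the tie-corrected normal approximation.
        E[W] = n(n+1)/4 = 7*8/4 = 14.
        Tie groups: |d|=2 (t=2); sum(t^3 - t) = 6.
        Var[W] = n(n+1)(2n+1)/24 - sum(t^3-t)/48 = 840/24 - 6/48 = 34.875.
        z = (W - E[W]) / sqrt(Var[W]) = (2.5 - 14) / 5.9055 = -1.9473.
        Two-sided p = 2*Phi(z) = 0.051495.
Step 6: alpha = 0.1. reject H0.

W+ = 25.5, W- = 2.5, W = min = 2.5, p = 0.051495, reject H0.


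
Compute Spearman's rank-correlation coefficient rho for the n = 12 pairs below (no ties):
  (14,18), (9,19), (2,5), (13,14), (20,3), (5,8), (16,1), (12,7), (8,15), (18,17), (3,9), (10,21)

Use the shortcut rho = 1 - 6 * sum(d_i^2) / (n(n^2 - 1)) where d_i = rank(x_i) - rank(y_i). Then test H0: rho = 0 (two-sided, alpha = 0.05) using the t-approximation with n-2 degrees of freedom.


Step 1: Rank x and y separately (midranks; no ties here).
rank(x): 14->9, 9->5, 2->1, 13->8, 20->12, 5->3, 16->10, 12->7, 8->4, 18->11, 3->2, 10->6
rank(y): 18->10, 19->11, 5->3, 14->7, 3->2, 8->5, 1->1, 7->4, 15->8, 17->9, 9->6, 21->12
Step 2: d_i = R_x(i) - R_y(i); compute d_i^2.
  (9-10)^2=1, (5-11)^2=36, (1-3)^2=4, (8-7)^2=1, (12-2)^2=100, (3-5)^2=4, (10-1)^2=81, (7-4)^2=9, (4-8)^2=16, (11-9)^2=4, (2-6)^2=16, (6-12)^2=36
sum(d^2) = 308.
Step 3: rho = 1 - 6*308 / (12*(12^2 - 1)) = 1 - 1848/1716 = -0.076923.
Step 4: Under H0, t = rho * sqrt((n-2)/(1-rho^2)) = -0.2440 ~ t(10).
Step 5: Two-sided p-value from the t-distribution with 10 df = 0.812183.
Step 6: alpha = 0.05. fail to reject H0.

rho = -0.0769, p = 0.812183, fail to reject H0 at alpha = 0.05.


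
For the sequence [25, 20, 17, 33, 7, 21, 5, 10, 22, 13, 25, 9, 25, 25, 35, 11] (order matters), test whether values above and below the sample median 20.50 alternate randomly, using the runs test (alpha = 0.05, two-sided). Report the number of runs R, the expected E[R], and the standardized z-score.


Step 1: Compute median = 20.50; label A = above, B = below.
Labels in order: ABBABABBABABAAAB  (n_A = 8, n_B = 8)
Step 2: Count runs R = 12.
Step 3: Under H0 (random ordering), E[R] = 2*n_A*n_B/(n_A+n_B) + 1 = 2*8*8/16 + 1 = 9.0000.
        Var[R] = 2*n_A*n_B*(2*n_A*n_B - n_A - n_B) / ((n_A+n_B)^2 * (n_A+n_B-1)) = 14336/3840 = 3.7333.
        SD[R] = 1.9322.
Step 4: Continuity-corrected z = (R - 0.5 - E[R]) / SD[R] = (12 - 0.5 - 9.0000) / 1.9322 = 1.2939.
Step 5: Two-sided p-value via normal approximation = 2*(1 - Phi(|z|)) = 0.195709.
Step 6: alpha = 0.05. fail to reject H0.

R = 12, z = 1.2939, p = 0.195709, fail to reject H0.


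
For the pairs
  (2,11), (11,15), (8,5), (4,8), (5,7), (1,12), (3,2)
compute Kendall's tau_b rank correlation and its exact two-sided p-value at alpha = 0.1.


Step 1: Enumerate the 21 unordered pairs (i,j) with i<j and classify each by sign(x_j-x_i) * sign(y_j-y_i).
  (1,2):dx=+9,dy=+4->C; (1,3):dx=+6,dy=-6->D; (1,4):dx=+2,dy=-3->D; (1,5):dx=+3,dy=-4->D
  (1,6):dx=-1,dy=+1->D; (1,7):dx=+1,dy=-9->D; (2,3):dx=-3,dy=-10->C; (2,4):dx=-7,dy=-7->C
  (2,5):dx=-6,dy=-8->C; (2,6):dx=-10,dy=-3->C; (2,7):dx=-8,dy=-13->C; (3,4):dx=-4,dy=+3->D
  (3,5):dx=-3,dy=+2->D; (3,6):dx=-7,dy=+7->D; (3,7):dx=-5,dy=-3->C; (4,5):dx=+1,dy=-1->D
  (4,6):dx=-3,dy=+4->D; (4,7):dx=-1,dy=-6->C; (5,6):dx=-4,dy=+5->D; (5,7):dx=-2,dy=-5->C
  (6,7):dx=+2,dy=-10->D
Step 2: C = 9, D = 12, total pairs = 21.
Step 3: tau = (C - D)/(n(n-1)/2) = (9 - 12)/21 = -0.142857.
Step 4: Exact two-sided p-value (enumerate n! = 5040 permutations of y under H0): p = 0.772619.
Step 5: alpha = 0.1. fail to reject H0.

tau_b = -0.1429 (C=9, D=12), p = 0.772619, fail to reject H0.


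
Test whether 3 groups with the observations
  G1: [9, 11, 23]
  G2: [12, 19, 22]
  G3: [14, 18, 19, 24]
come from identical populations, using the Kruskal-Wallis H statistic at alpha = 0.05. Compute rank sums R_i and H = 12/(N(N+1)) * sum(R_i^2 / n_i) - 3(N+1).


Step 1: Combine all N = 10 observations and assign midranks.
sorted (value, group, rank): (9,G1,1), (11,G1,2), (12,G2,3), (14,G3,4), (18,G3,5), (19,G2,6.5), (19,G3,6.5), (22,G2,8), (23,G1,9), (24,G3,10)
Step 2: Sum ranks within each group.
R_1 = 12 (n_1 = 3)
R_2 = 17.5 (n_2 = 3)
R_3 = 25.5 (n_3 = 4)
Step 3: H = 12/(N(N+1)) * sum(R_i^2/n_i) - 3(N+1)
     = 12/(10*11) * (12^2/3 + 17.5^2/3 + 25.5^2/4) - 3*11
     = 0.109091 * 312.646 - 33
     = 1.106818.
Step 4: Ties present; correction factor C = 1 - 6/(10^3 - 10) = 0.993939. Corrected H = 1.106818 / 0.993939 = 1.113567.
Step 5: Under H0, H ~ chi^2(2); p-value = 0.573049.
Step 6: alpha = 0.05. fail to reject H0.

H = 1.1136, df = 2, p = 0.573049, fail to reject H0.


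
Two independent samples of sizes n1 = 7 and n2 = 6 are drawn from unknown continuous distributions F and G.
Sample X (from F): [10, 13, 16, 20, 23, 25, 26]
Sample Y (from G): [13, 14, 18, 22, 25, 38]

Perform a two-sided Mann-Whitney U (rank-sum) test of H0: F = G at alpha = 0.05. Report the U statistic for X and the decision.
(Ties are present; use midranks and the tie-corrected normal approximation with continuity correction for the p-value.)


Step 1: Combine and sort all 13 observations; assign midranks.
sorted (value, group): (10,X), (13,X), (13,Y), (14,Y), (16,X), (18,Y), (20,X), (22,Y), (23,X), (25,X), (25,Y), (26,X), (38,Y)
ranks: 10->1, 13->2.5, 13->2.5, 14->4, 16->5, 18->6, 20->7, 22->8, 23->9, 25->10.5, 25->10.5, 26->12, 38->13
Step 2: Rank sum for X: R1 = 1 + 2.5 + 5 + 7 + 9 + 10.5 + 12 = 47.
Step 3: U_X = R1 - n1(n1+1)/2 = 47 - 7*8/2 = 47 - 28 = 19.
       U_Y = n1*n2 - U_X = 42 - 19 = 23.
Step 4: Ties are present, so use the tie-corrected normal approximation (with continuity correction) for the p-value.
Step 5: p-value = 0.829863; compare to alpha = 0.05. fail to reject H0.

U_X = 19, p = 0.829863, fail to reject H0 at alpha = 0.05.


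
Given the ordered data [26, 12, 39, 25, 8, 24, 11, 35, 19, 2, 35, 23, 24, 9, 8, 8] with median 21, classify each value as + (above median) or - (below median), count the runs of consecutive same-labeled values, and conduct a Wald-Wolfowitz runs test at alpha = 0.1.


Step 1: Compute median = 21; label A = above, B = below.
Labels in order: ABAABABABBAAABBB  (n_A = 8, n_B = 8)
Step 2: Count runs R = 10.
Step 3: Under H0 (random ordering), E[R] = 2*n_A*n_B/(n_A+n_B) + 1 = 2*8*8/16 + 1 = 9.0000.
        Var[R] = 2*n_A*n_B*(2*n_A*n_B - n_A - n_B) / ((n_A+n_B)^2 * (n_A+n_B-1)) = 14336/3840 = 3.7333.
        SD[R] = 1.9322.
Step 4: Continuity-corrected z = (R - 0.5 - E[R]) / SD[R] = (10 - 0.5 - 9.0000) / 1.9322 = 0.2588.
Step 5: Two-sided p-value via normal approximation = 2*(1 - Phi(|z|)) = 0.795809.
Step 6: alpha = 0.1. fail to reject H0.

R = 10, z = 0.2588, p = 0.795809, fail to reject H0.


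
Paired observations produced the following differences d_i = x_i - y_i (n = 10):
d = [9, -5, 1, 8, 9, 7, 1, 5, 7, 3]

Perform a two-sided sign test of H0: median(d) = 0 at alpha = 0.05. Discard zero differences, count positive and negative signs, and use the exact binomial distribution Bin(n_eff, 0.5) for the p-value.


Step 1: Discard zero differences. Original n = 10; n_eff = number of nonzero differences = 10.
Nonzero differences (with sign): +9, -5, +1, +8, +9, +7, +1, +5, +7, +3
Step 2: Count signs: positive = 9, negative = 1.
Step 3: Under H0: P(positive) = 0.5, so the number of positives S ~ Bin(10, 0.5).
Step 4: Two-sided exact p-value = sum of Bin(10,0.5) probabilities at or below the observed probability = 0.021484.
Step 5: alpha = 0.05. reject H0.

n_eff = 10, pos = 9, neg = 1, p = 0.021484, reject H0.


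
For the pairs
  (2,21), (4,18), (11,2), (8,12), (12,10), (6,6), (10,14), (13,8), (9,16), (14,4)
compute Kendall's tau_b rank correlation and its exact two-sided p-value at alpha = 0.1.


Step 1: Enumerate the 45 unordered pairs (i,j) with i<j and classify each by sign(x_j-x_i) * sign(y_j-y_i).
  (1,2):dx=+2,dy=-3->D; (1,3):dx=+9,dy=-19->D; (1,4):dx=+6,dy=-9->D; (1,5):dx=+10,dy=-11->D
  (1,6):dx=+4,dy=-15->D; (1,7):dx=+8,dy=-7->D; (1,8):dx=+11,dy=-13->D; (1,9):dx=+7,dy=-5->D
  (1,10):dx=+12,dy=-17->D; (2,3):dx=+7,dy=-16->D; (2,4):dx=+4,dy=-6->D; (2,5):dx=+8,dy=-8->D
  (2,6):dx=+2,dy=-12->D; (2,7):dx=+6,dy=-4->D; (2,8):dx=+9,dy=-10->D; (2,9):dx=+5,dy=-2->D
  (2,10):dx=+10,dy=-14->D; (3,4):dx=-3,dy=+10->D; (3,5):dx=+1,dy=+8->C; (3,6):dx=-5,dy=+4->D
  (3,7):dx=-1,dy=+12->D; (3,8):dx=+2,dy=+6->C; (3,9):dx=-2,dy=+14->D; (3,10):dx=+3,dy=+2->C
  (4,5):dx=+4,dy=-2->D; (4,6):dx=-2,dy=-6->C; (4,7):dx=+2,dy=+2->C; (4,8):dx=+5,dy=-4->D
  (4,9):dx=+1,dy=+4->C; (4,10):dx=+6,dy=-8->D; (5,6):dx=-6,dy=-4->C; (5,7):dx=-2,dy=+4->D
  (5,8):dx=+1,dy=-2->D; (5,9):dx=-3,dy=+6->D; (5,10):dx=+2,dy=-6->D; (6,7):dx=+4,dy=+8->C
  (6,8):dx=+7,dy=+2->C; (6,9):dx=+3,dy=+10->C; (6,10):dx=+8,dy=-2->D; (7,8):dx=+3,dy=-6->D
  (7,9):dx=-1,dy=+2->D; (7,10):dx=+4,dy=-10->D; (8,9):dx=-4,dy=+8->D; (8,10):dx=+1,dy=-4->D
  (9,10):dx=+5,dy=-12->D
Step 2: C = 10, D = 35, total pairs = 45.
Step 3: tau = (C - D)/(n(n-1)/2) = (10 - 35)/45 = -0.555556.
Step 4: Exact two-sided p-value (enumerate n! = 3628800 permutations of y under H0): p = 0.028609.
Step 5: alpha = 0.1. reject H0.

tau_b = -0.5556 (C=10, D=35), p = 0.028609, reject H0.


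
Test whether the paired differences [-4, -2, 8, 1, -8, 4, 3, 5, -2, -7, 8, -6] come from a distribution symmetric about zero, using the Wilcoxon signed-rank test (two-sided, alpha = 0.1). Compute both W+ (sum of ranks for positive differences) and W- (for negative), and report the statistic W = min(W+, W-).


Step 1: Drop any zero differences (none here) and take |d_i|.
|d| = [4, 2, 8, 1, 8, 4, 3, 5, 2, 7, 8, 6]
Step 2: Midrank |d_i| (ties get averaged ranks).
ranks: |4|->5.5, |2|->2.5, |8|->11, |1|->1, |8|->11, |4|->5.5, |3|->4, |5|->7, |2|->2.5, |7|->9, |8|->11, |6|->8
Step 3: Attach original signs; sum ranks with positive sign and with negative sign.
W+ = 11 + 1 + 5.5 + 4 + 7 + 11 = 39.5
W- = 5.5 + 2.5 + 11 + 2.5 + 9 + 8 = 38.5
(Check: W+ + W- = 78 should equal n(n+1)/2 = 78.)
Step 4: Test statistic W = min(W+, W-) = 38.5.
Step 5: Ties in |d|, so use the tie-corrected normal approximation.
        E[W] = n(n+1)/4 = 12*13/4 = 39.
        Tie groups: |d|=2 (t=2), |d|=4 (t=2), |d|=8 (t=3); sum(t^3 - t) = 36.
        Var[W] = n(n+1)(2n+1)/24 - sum(t^3-t)/48 = 3900/24 - 36/48 = 161.75.
        z = (W - E[W]) / sqrt(Var[W]) = (38.5 - 39) / 12.7181 = -0.0393.
        Two-sided p = 2*Phi(z) = 0.968640.
Step 6: alpha = 0.1. fail to reject H0.

W+ = 39.5, W- = 38.5, W = min = 38.5, p = 0.968640, fail to reject H0.


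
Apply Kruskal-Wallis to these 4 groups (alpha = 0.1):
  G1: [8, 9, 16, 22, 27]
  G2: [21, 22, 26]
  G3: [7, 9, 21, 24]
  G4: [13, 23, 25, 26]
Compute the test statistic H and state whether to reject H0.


Step 1: Combine all N = 16 observations and assign midranks.
sorted (value, group, rank): (7,G3,1), (8,G1,2), (9,G1,3.5), (9,G3,3.5), (13,G4,5), (16,G1,6), (21,G2,7.5), (21,G3,7.5), (22,G1,9.5), (22,G2,9.5), (23,G4,11), (24,G3,12), (25,G4,13), (26,G2,14.5), (26,G4,14.5), (27,G1,16)
Step 2: Sum ranks within each group.
R_1 = 37 (n_1 = 5)
R_2 = 31.5 (n_2 = 3)
R_3 = 24 (n_3 = 4)
R_4 = 43.5 (n_4 = 4)
Step 3: H = 12/(N(N+1)) * sum(R_i^2/n_i) - 3(N+1)
     = 12/(16*17) * (37^2/5 + 31.5^2/3 + 24^2/4 + 43.5^2/4) - 3*17
     = 0.044118 * 1221.61 - 51
     = 2.894669.
Step 4: Ties present; correction factor C = 1 - 24/(16^3 - 16) = 0.994118. Corrected H = 2.894669 / 0.994118 = 2.911797.
Step 5: Under H0, H ~ chi^2(3); p-value = 0.405425.
Step 6: alpha = 0.1. fail to reject H0.

H = 2.9118, df = 3, p = 0.405425, fail to reject H0.


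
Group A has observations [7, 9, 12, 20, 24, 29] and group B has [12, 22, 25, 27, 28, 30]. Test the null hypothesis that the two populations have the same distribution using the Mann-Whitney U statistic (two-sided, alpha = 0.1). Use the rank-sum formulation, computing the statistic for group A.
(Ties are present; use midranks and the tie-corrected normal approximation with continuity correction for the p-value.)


Step 1: Combine and sort all 12 observations; assign midranks.
sorted (value, group): (7,X), (9,X), (12,X), (12,Y), (20,X), (22,Y), (24,X), (25,Y), (27,Y), (28,Y), (29,X), (30,Y)
ranks: 7->1, 9->2, 12->3.5, 12->3.5, 20->5, 22->6, 24->7, 25->8, 27->9, 28->10, 29->11, 30->12
Step 2: Rank sum for X: R1 = 1 + 2 + 3.5 + 5 + 7 + 11 = 29.5.
Step 3: U_X = R1 - n1(n1+1)/2 = 29.5 - 6*7/2 = 29.5 - 21 = 8.5.
       U_Y = n1*n2 - U_X = 36 - 8.5 = 27.5.
Step 4: Ties are present, so use the tie-corrected normal approximation (with continuity correction) for the p-value.
Step 5: p-value = 0.148829; compare to alpha = 0.1. fail to reject H0.

U_X = 8.5, p = 0.148829, fail to reject H0 at alpha = 0.1.


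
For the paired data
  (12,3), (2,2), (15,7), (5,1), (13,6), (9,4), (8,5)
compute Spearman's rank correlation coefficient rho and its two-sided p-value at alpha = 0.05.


Step 1: Rank x and y separately (midranks; no ties here).
rank(x): 12->5, 2->1, 15->7, 5->2, 13->6, 9->4, 8->3
rank(y): 3->3, 2->2, 7->7, 1->1, 6->6, 4->4, 5->5
Step 2: d_i = R_x(i) - R_y(i); compute d_i^2.
  (5-3)^2=4, (1-2)^2=1, (7-7)^2=0, (2-1)^2=1, (6-6)^2=0, (4-4)^2=0, (3-5)^2=4
sum(d^2) = 10.
Step 3: rho = 1 - 6*10 / (7*(7^2 - 1)) = 1 - 60/336 = 0.821429.
Step 4: Under H0, t = rho * sqrt((n-2)/(1-rho^2)) = 3.2206 ~ t(5).
Step 5: Two-sided p-value from the t-distribution with 5 df = 0.023449.
Step 6: alpha = 0.05. reject H0.

rho = 0.8214, p = 0.023449, reject H0 at alpha = 0.05.


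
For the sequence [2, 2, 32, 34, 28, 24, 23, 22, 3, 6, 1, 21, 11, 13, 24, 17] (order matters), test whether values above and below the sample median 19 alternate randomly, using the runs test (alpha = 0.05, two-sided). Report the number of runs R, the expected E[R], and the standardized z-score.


Step 1: Compute median = 19; label A = above, B = below.
Labels in order: BBAAAAAABBBABBAB  (n_A = 8, n_B = 8)
Step 2: Count runs R = 7.
Step 3: Under H0 (random ordering), E[R] = 2*n_A*n_B/(n_A+n_B) + 1 = 2*8*8/16 + 1 = 9.0000.
        Var[R] = 2*n_A*n_B*(2*n_A*n_B - n_A - n_B) / ((n_A+n_B)^2 * (n_A+n_B-1)) = 14336/3840 = 3.7333.
        SD[R] = 1.9322.
Step 4: Continuity-corrected z = (R + 0.5 - E[R]) / SD[R] = (7 + 0.5 - 9.0000) / 1.9322 = -0.7763.
Step 5: Two-sided p-value via normal approximation = 2*(1 - Phi(|z|)) = 0.437558.
Step 6: alpha = 0.05. fail to reject H0.

R = 7, z = -0.7763, p = 0.437558, fail to reject H0.


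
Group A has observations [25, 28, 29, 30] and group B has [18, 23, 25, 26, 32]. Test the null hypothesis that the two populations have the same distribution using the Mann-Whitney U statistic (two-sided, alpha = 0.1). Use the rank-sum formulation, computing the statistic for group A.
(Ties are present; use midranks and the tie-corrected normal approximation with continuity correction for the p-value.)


Step 1: Combine and sort all 9 observations; assign midranks.
sorted (value, group): (18,Y), (23,Y), (25,X), (25,Y), (26,Y), (28,X), (29,X), (30,X), (32,Y)
ranks: 18->1, 23->2, 25->3.5, 25->3.5, 26->5, 28->6, 29->7, 30->8, 32->9
Step 2: Rank sum for X: R1 = 3.5 + 6 + 7 + 8 = 24.5.
Step 3: U_X = R1 - n1(n1+1)/2 = 24.5 - 4*5/2 = 24.5 - 10 = 14.5.
       U_Y = n1*n2 - U_X = 20 - 14.5 = 5.5.
Step 4: Ties are present, so use the tie-corrected normal approximation (with continuity correction) for the p-value.
Step 5: p-value = 0.325163; compare to alpha = 0.1. fail to reject H0.

U_X = 14.5, p = 0.325163, fail to reject H0 at alpha = 0.1.


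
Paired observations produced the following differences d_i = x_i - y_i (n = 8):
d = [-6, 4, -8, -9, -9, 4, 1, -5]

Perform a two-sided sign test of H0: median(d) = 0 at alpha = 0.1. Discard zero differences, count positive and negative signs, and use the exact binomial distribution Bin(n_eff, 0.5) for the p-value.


Step 1: Discard zero differences. Original n = 8; n_eff = number of nonzero differences = 8.
Nonzero differences (with sign): -6, +4, -8, -9, -9, +4, +1, -5
Step 2: Count signs: positive = 3, negative = 5.
Step 3: Under H0: P(positive) = 0.5, so the number of positives S ~ Bin(8, 0.5).
Step 4: Two-sided exact p-value = sum of Bin(8,0.5) probabilities at or below the observed probability = 0.726562.
Step 5: alpha = 0.1. fail to reject H0.

n_eff = 8, pos = 3, neg = 5, p = 0.726562, fail to reject H0.


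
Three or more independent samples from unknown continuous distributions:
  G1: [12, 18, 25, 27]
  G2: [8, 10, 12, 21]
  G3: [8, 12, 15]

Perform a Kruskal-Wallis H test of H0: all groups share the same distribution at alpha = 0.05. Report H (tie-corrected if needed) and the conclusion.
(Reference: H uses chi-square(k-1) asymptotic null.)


Step 1: Combine all N = 11 observations and assign midranks.
sorted (value, group, rank): (8,G2,1.5), (8,G3,1.5), (10,G2,3), (12,G1,5), (12,G2,5), (12,G3,5), (15,G3,7), (18,G1,8), (21,G2,9), (25,G1,10), (27,G1,11)
Step 2: Sum ranks within each group.
R_1 = 34 (n_1 = 4)
R_2 = 18.5 (n_2 = 4)
R_3 = 13.5 (n_3 = 3)
Step 3: H = 12/(N(N+1)) * sum(R_i^2/n_i) - 3(N+1)
     = 12/(11*12) * (34^2/4 + 18.5^2/4 + 13.5^2/3) - 3*12
     = 0.090909 * 435.312 - 36
     = 3.573864.
Step 4: Ties present; correction factor C = 1 - 30/(11^3 - 11) = 0.977273. Corrected H = 3.573864 / 0.977273 = 3.656977.
Step 5: Under H0, H ~ chi^2(2); p-value = 0.160656.
Step 6: alpha = 0.05. fail to reject H0.

H = 3.6570, df = 2, p = 0.160656, fail to reject H0.


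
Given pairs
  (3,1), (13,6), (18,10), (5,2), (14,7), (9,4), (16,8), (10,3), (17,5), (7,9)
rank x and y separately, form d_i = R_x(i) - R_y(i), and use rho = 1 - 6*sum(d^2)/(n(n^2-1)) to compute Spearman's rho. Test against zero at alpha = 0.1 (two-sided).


Step 1: Rank x and y separately (midranks; no ties here).
rank(x): 3->1, 13->6, 18->10, 5->2, 14->7, 9->4, 16->8, 10->5, 17->9, 7->3
rank(y): 1->1, 6->6, 10->10, 2->2, 7->7, 4->4, 8->8, 3->3, 5->5, 9->9
Step 2: d_i = R_x(i) - R_y(i); compute d_i^2.
  (1-1)^2=0, (6-6)^2=0, (10-10)^2=0, (2-2)^2=0, (7-7)^2=0, (4-4)^2=0, (8-8)^2=0, (5-3)^2=4, (9-5)^2=16, (3-9)^2=36
sum(d^2) = 56.
Step 3: rho = 1 - 6*56 / (10*(10^2 - 1)) = 1 - 336/990 = 0.660606.
Step 4: Under H0, t = rho * sqrt((n-2)/(1-rho^2)) = 2.4889 ~ t(8).
Step 5: Two-sided p-value from the t-distribution with 8 df = 0.037588.
Step 6: alpha = 0.1. reject H0.

rho = 0.6606, p = 0.037588, reject H0 at alpha = 0.1.


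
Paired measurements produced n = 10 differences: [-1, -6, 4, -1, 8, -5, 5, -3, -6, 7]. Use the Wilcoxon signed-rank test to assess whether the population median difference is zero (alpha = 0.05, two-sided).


Step 1: Drop any zero differences (none here) and take |d_i|.
|d| = [1, 6, 4, 1, 8, 5, 5, 3, 6, 7]
Step 2: Midrank |d_i| (ties get averaged ranks).
ranks: |1|->1.5, |6|->7.5, |4|->4, |1|->1.5, |8|->10, |5|->5.5, |5|->5.5, |3|->3, |6|->7.5, |7|->9
Step 3: Attach original signs; sum ranks with positive sign and with negative sign.
W+ = 4 + 10 + 5.5 + 9 = 28.5
W- = 1.5 + 7.5 + 1.5 + 5.5 + 3 + 7.5 = 26.5
(Check: W+ + W- = 55 should equal n(n+1)/2 = 55.)
Step 4: Test statistic W = min(W+, W-) = 26.5.
Step 5: Ties in |d|, so use the tie-corrected normal approximation.
        E[W] = n(n+1)/4 = 10*11/4 = 27.5.
        Tie groups: |d|=1 (t=2), |d|=5 (t=2), |d|=6 (t=2); sum(t^3 - t) = 18.
        Var[W] = n(n+1)(2n+1)/24 - sum(t^3-t)/48 = 2310/24 - 18/48 = 95.875.
        z = (W - E[W]) / sqrt(Var[W]) = (26.5 - 27.5) / 9.7916 = -0.1021.
        Two-sided p = 2*Phi(z) = 0.918655.
Step 6: alpha = 0.05. fail to reject H0.

W+ = 28.5, W- = 26.5, W = min = 26.5, p = 0.918655, fail to reject H0.


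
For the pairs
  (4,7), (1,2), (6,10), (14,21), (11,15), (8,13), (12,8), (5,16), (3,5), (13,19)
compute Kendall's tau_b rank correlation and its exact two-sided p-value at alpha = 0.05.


Step 1: Enumerate the 45 unordered pairs (i,j) with i<j and classify each by sign(x_j-x_i) * sign(y_j-y_i).
  (1,2):dx=-3,dy=-5->C; (1,3):dx=+2,dy=+3->C; (1,4):dx=+10,dy=+14->C; (1,5):dx=+7,dy=+8->C
  (1,6):dx=+4,dy=+6->C; (1,7):dx=+8,dy=+1->C; (1,8):dx=+1,dy=+9->C; (1,9):dx=-1,dy=-2->C
  (1,10):dx=+9,dy=+12->C; (2,3):dx=+5,dy=+8->C; (2,4):dx=+13,dy=+19->C; (2,5):dx=+10,dy=+13->C
  (2,6):dx=+7,dy=+11->C; (2,7):dx=+11,dy=+6->C; (2,8):dx=+4,dy=+14->C; (2,9):dx=+2,dy=+3->C
  (2,10):dx=+12,dy=+17->C; (3,4):dx=+8,dy=+11->C; (3,5):dx=+5,dy=+5->C; (3,6):dx=+2,dy=+3->C
  (3,7):dx=+6,dy=-2->D; (3,8):dx=-1,dy=+6->D; (3,9):dx=-3,dy=-5->C; (3,10):dx=+7,dy=+9->C
  (4,5):dx=-3,dy=-6->C; (4,6):dx=-6,dy=-8->C; (4,7):dx=-2,dy=-13->C; (4,8):dx=-9,dy=-5->C
  (4,9):dx=-11,dy=-16->C; (4,10):dx=-1,dy=-2->C; (5,6):dx=-3,dy=-2->C; (5,7):dx=+1,dy=-7->D
  (5,8):dx=-6,dy=+1->D; (5,9):dx=-8,dy=-10->C; (5,10):dx=+2,dy=+4->C; (6,7):dx=+4,dy=-5->D
  (6,8):dx=-3,dy=+3->D; (6,9):dx=-5,dy=-8->C; (6,10):dx=+5,dy=+6->C; (7,8):dx=-7,dy=+8->D
  (7,9):dx=-9,dy=-3->C; (7,10):dx=+1,dy=+11->C; (8,9):dx=-2,dy=-11->C; (8,10):dx=+8,dy=+3->C
  (9,10):dx=+10,dy=+14->C
Step 2: C = 38, D = 7, total pairs = 45.
Step 3: tau = (C - D)/(n(n-1)/2) = (38 - 7)/45 = 0.688889.
Step 4: Exact two-sided p-value (enumerate n! = 3628800 permutations of y under H0): p = 0.004687.
Step 5: alpha = 0.05. reject H0.

tau_b = 0.6889 (C=38, D=7), p = 0.004687, reject H0.


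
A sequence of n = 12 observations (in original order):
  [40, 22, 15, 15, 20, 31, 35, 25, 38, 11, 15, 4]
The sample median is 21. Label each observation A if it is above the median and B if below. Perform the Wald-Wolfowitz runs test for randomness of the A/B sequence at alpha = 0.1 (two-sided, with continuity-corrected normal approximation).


Step 1: Compute median = 21; label A = above, B = below.
Labels in order: AABBBAAAABBB  (n_A = 6, n_B = 6)
Step 2: Count runs R = 4.
Step 3: Under H0 (random ordering), E[R] = 2*n_A*n_B/(n_A+n_B) + 1 = 2*6*6/12 + 1 = 7.0000.
        Var[R] = 2*n_A*n_B*(2*n_A*n_B - n_A - n_B) / ((n_A+n_B)^2 * (n_A+n_B-1)) = 4320/1584 = 2.7273.
        SD[R] = 1.6514.
Step 4: Continuity-corrected z = (R + 0.5 - E[R]) / SD[R] = (4 + 0.5 - 7.0000) / 1.6514 = -1.5138.
Step 5: Two-sided p-value via normal approximation = 2*(1 - Phi(|z|)) = 0.130070.
Step 6: alpha = 0.1. fail to reject H0.

R = 4, z = -1.5138, p = 0.130070, fail to reject H0.


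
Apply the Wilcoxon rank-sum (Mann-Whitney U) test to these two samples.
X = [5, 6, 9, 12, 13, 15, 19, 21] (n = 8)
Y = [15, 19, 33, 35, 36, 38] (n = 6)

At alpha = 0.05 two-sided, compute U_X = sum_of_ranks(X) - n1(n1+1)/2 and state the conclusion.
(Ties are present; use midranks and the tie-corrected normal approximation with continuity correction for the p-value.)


Step 1: Combine and sort all 14 observations; assign midranks.
sorted (value, group): (5,X), (6,X), (9,X), (12,X), (13,X), (15,X), (15,Y), (19,X), (19,Y), (21,X), (33,Y), (35,Y), (36,Y), (38,Y)
ranks: 5->1, 6->2, 9->3, 12->4, 13->5, 15->6.5, 15->6.5, 19->8.5, 19->8.5, 21->10, 33->11, 35->12, 36->13, 38->14
Step 2: Rank sum for X: R1 = 1 + 2 + 3 + 4 + 5 + 6.5 + 8.5 + 10 = 40.
Step 3: U_X = R1 - n1(n1+1)/2 = 40 - 8*9/2 = 40 - 36 = 4.
       U_Y = n1*n2 - U_X = 48 - 4 = 44.
Step 4: Ties are present, so use the tie-corrected normal approximation (with continuity correction) for the p-value.
Step 5: p-value = 0.011636; compare to alpha = 0.05. reject H0.

U_X = 4, p = 0.011636, reject H0 at alpha = 0.05.


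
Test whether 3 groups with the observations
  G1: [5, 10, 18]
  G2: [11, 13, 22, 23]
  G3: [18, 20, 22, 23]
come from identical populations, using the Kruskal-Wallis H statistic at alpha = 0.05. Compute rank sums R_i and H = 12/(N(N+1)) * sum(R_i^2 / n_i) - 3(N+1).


Step 1: Combine all N = 11 observations and assign midranks.
sorted (value, group, rank): (5,G1,1), (10,G1,2), (11,G2,3), (13,G2,4), (18,G1,5.5), (18,G3,5.5), (20,G3,7), (22,G2,8.5), (22,G3,8.5), (23,G2,10.5), (23,G3,10.5)
Step 2: Sum ranks within each group.
R_1 = 8.5 (n_1 = 3)
R_2 = 26 (n_2 = 4)
R_3 = 31.5 (n_3 = 4)
Step 3: H = 12/(N(N+1)) * sum(R_i^2/n_i) - 3(N+1)
     = 12/(11*12) * (8.5^2/3 + 26^2/4 + 31.5^2/4) - 3*12
     = 0.090909 * 441.146 - 36
     = 4.104167.
Step 4: Ties present; correction factor C = 1 - 18/(11^3 - 11) = 0.986364. Corrected H = 4.104167 / 0.986364 = 4.160906.
Step 5: Under H0, H ~ chi^2(2); p-value = 0.124874.
Step 6: alpha = 0.05. fail to reject H0.

H = 4.1609, df = 2, p = 0.124874, fail to reject H0.


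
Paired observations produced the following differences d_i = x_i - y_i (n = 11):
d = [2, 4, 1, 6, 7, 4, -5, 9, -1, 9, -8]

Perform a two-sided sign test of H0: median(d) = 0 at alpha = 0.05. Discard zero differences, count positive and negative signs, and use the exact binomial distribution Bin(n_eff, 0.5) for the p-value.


Step 1: Discard zero differences. Original n = 11; n_eff = number of nonzero differences = 11.
Nonzero differences (with sign): +2, +4, +1, +6, +7, +4, -5, +9, -1, +9, -8
Step 2: Count signs: positive = 8, negative = 3.
Step 3: Under H0: P(positive) = 0.5, so the number of positives S ~ Bin(11, 0.5).
Step 4: Two-sided exact p-value = sum of Bin(11,0.5) probabilities at or below the observed probability = 0.226562.
Step 5: alpha = 0.05. fail to reject H0.

n_eff = 11, pos = 8, neg = 3, p = 0.226562, fail to reject H0.


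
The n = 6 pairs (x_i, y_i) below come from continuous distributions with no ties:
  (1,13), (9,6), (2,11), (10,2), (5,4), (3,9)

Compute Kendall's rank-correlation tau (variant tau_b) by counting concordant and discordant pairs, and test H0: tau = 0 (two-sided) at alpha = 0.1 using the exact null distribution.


Step 1: Enumerate the 15 unordered pairs (i,j) with i<j and classify each by sign(x_j-x_i) * sign(y_j-y_i).
  (1,2):dx=+8,dy=-7->D; (1,3):dx=+1,dy=-2->D; (1,4):dx=+9,dy=-11->D; (1,5):dx=+4,dy=-9->D
  (1,6):dx=+2,dy=-4->D; (2,3):dx=-7,dy=+5->D; (2,4):dx=+1,dy=-4->D; (2,5):dx=-4,dy=-2->C
  (2,6):dx=-6,dy=+3->D; (3,4):dx=+8,dy=-9->D; (3,5):dx=+3,dy=-7->D; (3,6):dx=+1,dy=-2->D
  (4,5):dx=-5,dy=+2->D; (4,6):dx=-7,dy=+7->D; (5,6):dx=-2,dy=+5->D
Step 2: C = 1, D = 14, total pairs = 15.
Step 3: tau = (C - D)/(n(n-1)/2) = (1 - 14)/15 = -0.866667.
Step 4: Exact two-sided p-value (enumerate n! = 720 permutations of y under H0): p = 0.016667.
Step 5: alpha = 0.1. reject H0.

tau_b = -0.8667 (C=1, D=14), p = 0.016667, reject H0.


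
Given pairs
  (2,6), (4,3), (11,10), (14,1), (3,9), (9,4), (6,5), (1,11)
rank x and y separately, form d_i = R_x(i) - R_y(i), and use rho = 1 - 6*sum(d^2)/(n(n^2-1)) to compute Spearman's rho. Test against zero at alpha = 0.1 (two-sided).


Step 1: Rank x and y separately (midranks; no ties here).
rank(x): 2->2, 4->4, 11->7, 14->8, 3->3, 9->6, 6->5, 1->1
rank(y): 6->5, 3->2, 10->7, 1->1, 9->6, 4->3, 5->4, 11->8
Step 2: d_i = R_x(i) - R_y(i); compute d_i^2.
  (2-5)^2=9, (4-2)^2=4, (7-7)^2=0, (8-1)^2=49, (3-6)^2=9, (6-3)^2=9, (5-4)^2=1, (1-8)^2=49
sum(d^2) = 130.
Step 3: rho = 1 - 6*130 / (8*(8^2 - 1)) = 1 - 780/504 = -0.547619.
Step 4: Under H0, t = rho * sqrt((n-2)/(1-rho^2)) = -1.6031 ~ t(6).
Step 5: Two-sided p-value from the t-distribution with 6 df = 0.160026.
Step 6: alpha = 0.1. fail to reject H0.

rho = -0.5476, p = 0.160026, fail to reject H0 at alpha = 0.1.


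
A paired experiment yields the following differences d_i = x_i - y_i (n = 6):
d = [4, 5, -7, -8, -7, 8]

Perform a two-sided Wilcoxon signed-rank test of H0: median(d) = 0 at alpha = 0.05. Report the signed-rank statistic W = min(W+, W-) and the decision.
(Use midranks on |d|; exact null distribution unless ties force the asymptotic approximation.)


Step 1: Drop any zero differences (none here) and take |d_i|.
|d| = [4, 5, 7, 8, 7, 8]
Step 2: Midrank |d_i| (ties get averaged ranks).
ranks: |4|->1, |5|->2, |7|->3.5, |8|->5.5, |7|->3.5, |8|->5.5
Step 3: Attach original signs; sum ranks with positive sign and with negative sign.
W+ = 1 + 2 + 5.5 = 8.5
W- = 3.5 + 5.5 + 3.5 = 12.5
(Check: W+ + W- = 21 should equal n(n+1)/2 = 21.)
Step 4: Test statistic W = min(W+, W-) = 8.5.
Step 5: Ties in |d|, so use the tie-corrected normal approximation.
        E[W] = n(n+1)/4 = 6*7/4 = 10.5.
        Tie groups: |d|=7 (t=2), |d|=8 (t=2); sum(t^3 - t) = 12.
        Var[W] = n(n+1)(2n+1)/24 - sum(t^3-t)/48 = 546/24 - 12/48 = 22.5.
        z = (W - E[W]) / sqrt(Var[W]) = (8.5 - 10.5) / 4.7434 = -0.4216.
        Two-sided p = 2*Phi(z) = 0.673290.
Step 6: alpha = 0.05. fail to reject H0.

W+ = 8.5, W- = 12.5, W = min = 8.5, p = 0.673290, fail to reject H0.


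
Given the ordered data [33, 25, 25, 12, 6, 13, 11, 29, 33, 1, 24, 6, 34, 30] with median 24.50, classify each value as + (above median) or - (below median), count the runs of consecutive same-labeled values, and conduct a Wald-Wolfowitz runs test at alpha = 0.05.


Step 1: Compute median = 24.50; label A = above, B = below.
Labels in order: AAABBBBAABBBAA  (n_A = 7, n_B = 7)
Step 2: Count runs R = 5.
Step 3: Under H0 (random ordering), E[R] = 2*n_A*n_B/(n_A+n_B) + 1 = 2*7*7/14 + 1 = 8.0000.
        Var[R] = 2*n_A*n_B*(2*n_A*n_B - n_A - n_B) / ((n_A+n_B)^2 * (n_A+n_B-1)) = 8232/2548 = 3.2308.
        SD[R] = 1.7974.
Step 4: Continuity-corrected z = (R + 0.5 - E[R]) / SD[R] = (5 + 0.5 - 8.0000) / 1.7974 = -1.3909.
Step 5: Two-sided p-value via normal approximation = 2*(1 - Phi(|z|)) = 0.164264.
Step 6: alpha = 0.05. fail to reject H0.

R = 5, z = -1.3909, p = 0.164264, fail to reject H0.
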